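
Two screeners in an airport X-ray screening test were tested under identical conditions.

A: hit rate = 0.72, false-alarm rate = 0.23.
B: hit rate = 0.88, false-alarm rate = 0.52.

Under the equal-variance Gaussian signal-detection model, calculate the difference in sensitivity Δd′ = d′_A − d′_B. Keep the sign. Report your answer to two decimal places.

A: z(0.72) = 0.583, z(0.23) = -0.739, d' = 1.322
B: z(0.88) = 1.175, z(0.52) = 0.050, d' = 1.125
Δd' = d'_A − d'_B = 1.322 − 1.125 = 0.197
A has the higher sensitivity.

Δd′ = 0.20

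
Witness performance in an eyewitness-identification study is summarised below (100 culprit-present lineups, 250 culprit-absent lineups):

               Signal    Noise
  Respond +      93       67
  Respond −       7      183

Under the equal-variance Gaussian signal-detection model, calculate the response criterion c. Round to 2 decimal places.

c = -0.43

H = 93/100 = 0.9300
FA = 67/250 = 0.2680
z(H) = z(0.9300) = 1.476
z(FA) = z(0.2680) = -0.619
c = −½·[z(H) + z(FA)] = −0.5 × (1.476 + (-0.619)) = -0.4285
c < 0: the witness has a liberal response bias.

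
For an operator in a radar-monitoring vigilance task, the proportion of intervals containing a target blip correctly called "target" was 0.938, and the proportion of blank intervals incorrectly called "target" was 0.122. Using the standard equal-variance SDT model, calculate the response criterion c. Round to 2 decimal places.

Φ⁻¹(H) = Φ⁻¹(0.938) = 1.538
Φ⁻¹(FA) = Φ⁻¹(0.122) = -1.165
c = −½·[z(H) + z(FA)] = −0.5 × (1.538 + (-1.165)) = -0.1865

c = -0.19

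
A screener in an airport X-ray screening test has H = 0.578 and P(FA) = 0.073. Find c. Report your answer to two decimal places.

c = 0.63

Φ⁻¹(H) = 0.197
Φ⁻¹(FA) = -1.454
c = −½·[z(H) + z(FA)] = −0.5 × (0.197 + (-1.454)) = 0.6285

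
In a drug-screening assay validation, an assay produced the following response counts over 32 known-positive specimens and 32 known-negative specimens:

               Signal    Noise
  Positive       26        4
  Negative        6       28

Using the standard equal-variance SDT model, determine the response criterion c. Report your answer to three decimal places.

c = 0.132

H = 26/32 = 0.8125
FA = 4/32 = 0.1250
z(0.8125) = 0.8871, z(0.1250) = -1.1503
c = −½·[z(H) + z(FA)] = −0.5 × (0.8871 + (-1.1503)) = 0.1316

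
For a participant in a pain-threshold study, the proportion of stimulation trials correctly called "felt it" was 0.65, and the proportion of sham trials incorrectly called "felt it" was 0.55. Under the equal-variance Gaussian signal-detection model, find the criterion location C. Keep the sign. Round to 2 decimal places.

z(H) = 0.3853
z(FA) = 0.1257
c = −½·[z(H) + z(FA)] = −0.5 × (0.3853 + 0.1257) = -0.2555

C = -0.26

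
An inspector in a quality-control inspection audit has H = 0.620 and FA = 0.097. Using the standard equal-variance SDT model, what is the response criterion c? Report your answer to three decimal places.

Φ⁻¹(H) = 0.3055
Φ⁻¹(FA) = -1.2988
c = −½·[z(H) + z(FA)] = −0.5 × (0.3055 + (-1.2988)) = 0.49665

c = 0.497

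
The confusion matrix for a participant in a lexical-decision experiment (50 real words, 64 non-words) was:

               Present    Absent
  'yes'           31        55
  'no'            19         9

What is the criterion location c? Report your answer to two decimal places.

H = 31/50 = 0.6200
FA = 55/64 = 0.8594
Φ⁻¹(H) = Φ⁻¹(0.6200) = 0.3055
Φ⁻¹(FA) = Φ⁻¹(0.8594) = 1.0776
c = −½·[z(H) + z(FA)] = −0.5 × (0.3055 + 1.0776) = -0.69155
c < 0: the participant has a liberal response bias.

c = -0.69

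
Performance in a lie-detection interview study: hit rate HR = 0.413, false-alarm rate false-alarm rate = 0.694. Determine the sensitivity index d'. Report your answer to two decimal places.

d' = -0.73

z(0.413) = -0.220, z(0.694) = 0.507
d' = z(H) − z(FA) = -0.220 − 0.507 = -0.727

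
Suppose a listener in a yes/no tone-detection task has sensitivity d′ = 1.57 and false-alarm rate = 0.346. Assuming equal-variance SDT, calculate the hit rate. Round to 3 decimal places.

z(false-alarm rate) = z(0.346) = -0.3961
z(H) = z(FA) + d' = -0.3961 + 1.57 = 1.1739
hit rate = Φ(1.1739) = 0.8798

hit rate = 0.880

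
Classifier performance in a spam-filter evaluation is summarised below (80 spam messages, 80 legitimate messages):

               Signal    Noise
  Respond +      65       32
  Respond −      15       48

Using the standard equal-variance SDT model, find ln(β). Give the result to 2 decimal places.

ln β = -0.36

H = 65/80 = 0.8125
FA = 32/80 = 0.4000
z(H) = z(0.8125) = 0.887
z(FA) = z(0.4000) = -0.253
ln β = −½·[z(H)² − z(FA)²] = −0.5 × (0.787 − 0.064) = -0.3615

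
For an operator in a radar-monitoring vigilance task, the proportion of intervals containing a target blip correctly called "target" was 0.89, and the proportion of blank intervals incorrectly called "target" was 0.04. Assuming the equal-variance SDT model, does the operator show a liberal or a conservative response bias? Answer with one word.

z(H) = 1.227, z(FA) = -1.751
c = −½·(z(H) + z(FA)) = 0.262
c > 0 → conservative criterion (biased toward responding “no”).

conservative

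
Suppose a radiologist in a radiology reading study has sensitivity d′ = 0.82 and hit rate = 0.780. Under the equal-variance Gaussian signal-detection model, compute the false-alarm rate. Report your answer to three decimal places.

false-alarm rate = 0.481

z(hit rate) = z(0.780) = 0.7722
z(FA) = z(H) − d' = 0.7722 − 0.82 = -0.0478
false-alarm rate = Φ(-0.0478) = 0.4809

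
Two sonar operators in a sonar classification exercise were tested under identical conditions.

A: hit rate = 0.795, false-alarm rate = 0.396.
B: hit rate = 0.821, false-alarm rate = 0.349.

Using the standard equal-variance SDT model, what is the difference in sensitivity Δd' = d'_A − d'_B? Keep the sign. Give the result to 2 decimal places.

Δd' = -0.22

A: z(0.795) = 0.824, z(0.396) = -0.264, d' = 1.088
B: z(0.821) = 0.919, z(0.349) = -0.388, d' = 1.307
Δd' = d'_A − d'_B = 1.088 − 1.307 = -0.219
B has the higher sensitivity.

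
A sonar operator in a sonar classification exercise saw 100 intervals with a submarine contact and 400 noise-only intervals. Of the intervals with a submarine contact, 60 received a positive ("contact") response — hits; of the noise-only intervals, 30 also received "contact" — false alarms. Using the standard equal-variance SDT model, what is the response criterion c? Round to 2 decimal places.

c = 0.59

H = 60/100 = 0.6000
FA = 30/400 = 0.0750
z(H) = z(0.6000) = 0.2533
z(FA) = z(0.0750) = -1.4395
c = −½·[z(H) + z(FA)] = −0.5 × (0.2533 + (-1.4395)) = 0.5931
c > 0: the sonar operator has a conservative response bias.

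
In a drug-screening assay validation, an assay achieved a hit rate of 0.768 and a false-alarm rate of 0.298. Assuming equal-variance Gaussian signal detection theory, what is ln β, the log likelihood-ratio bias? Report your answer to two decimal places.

z(H) = 0.732
z(FA) = -0.530
ln β = −½·[z(H)² − z(FA)²] = −0.5 × (0.536 − 0.281) = -0.1275

ln β = -0.13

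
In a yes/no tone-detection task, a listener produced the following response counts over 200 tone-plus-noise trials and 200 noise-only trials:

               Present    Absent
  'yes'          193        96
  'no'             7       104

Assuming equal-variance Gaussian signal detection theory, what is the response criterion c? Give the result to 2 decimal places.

c = -0.88

H = 193/200 = 0.9650
FA = 96/200 = 0.4800
z(H) = 1.8119
z(FA) = -0.0502
c = −½·[z(H) + z(FA)] = −0.5 × (1.8119 + (-0.0502)) = -0.88085
c < 0: the listener has a liberal response bias.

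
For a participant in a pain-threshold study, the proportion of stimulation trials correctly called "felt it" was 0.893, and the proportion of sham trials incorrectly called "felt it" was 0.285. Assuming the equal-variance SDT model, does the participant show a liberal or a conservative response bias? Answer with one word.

liberal

z(H) = 1.243, z(FA) = -0.568
c = −½·(z(H) + z(FA)) = -0.3375
c < 0 → liberal criterion (biased toward responding “yes”).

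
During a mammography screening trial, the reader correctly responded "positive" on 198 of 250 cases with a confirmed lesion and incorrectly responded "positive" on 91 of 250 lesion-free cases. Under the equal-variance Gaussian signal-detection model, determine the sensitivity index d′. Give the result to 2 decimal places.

H = 198/250 = 0.7920
FA = 91/250 = 0.3640
Φ⁻¹(0.7920) = 0.8134, Φ⁻¹(0.3640) = -0.3478
d' = z(H) − z(FA) = 0.8134 − (-0.3478) = 1.1612

d′ = 1.16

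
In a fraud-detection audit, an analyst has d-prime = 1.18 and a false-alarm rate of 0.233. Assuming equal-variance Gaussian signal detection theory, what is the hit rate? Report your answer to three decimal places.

hit rate = 0.674

z(false-alarm rate) = z(0.233) = -0.7290
z(H) = z(FA) + d' = -0.7290 + 1.18 = 0.4510
hit rate = Φ(0.4510) = 0.6740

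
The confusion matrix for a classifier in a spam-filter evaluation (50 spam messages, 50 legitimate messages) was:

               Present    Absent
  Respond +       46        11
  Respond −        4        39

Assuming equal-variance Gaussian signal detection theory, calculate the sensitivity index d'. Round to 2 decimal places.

H = 46/50 = 0.9200
FA = 11/50 = 0.2200
Φ⁻¹(0.9200) = 1.4051, Φ⁻¹(0.2200) = -0.7722
d' = z(H) − z(FA) = 1.4051 − (-0.7722) = 2.1773

d' = 2.18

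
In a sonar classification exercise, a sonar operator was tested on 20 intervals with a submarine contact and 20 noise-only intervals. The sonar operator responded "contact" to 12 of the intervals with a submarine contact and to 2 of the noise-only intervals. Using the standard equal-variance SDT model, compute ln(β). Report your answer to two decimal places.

ln β = 0.79

H = 12/20 = 0.6000
FA = 2/20 = 0.1000
z(H) = 0.253
z(FA) = -1.282
ln β = −½·[z(H)² − z(FA)²] = −0.5 × (0.064 − 1.644) = 0.790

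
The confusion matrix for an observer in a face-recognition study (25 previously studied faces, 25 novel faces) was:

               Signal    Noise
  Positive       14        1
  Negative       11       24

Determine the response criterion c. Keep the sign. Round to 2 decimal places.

H = 14/25 = 0.5600
FA = 1/25 = 0.0400
z(H) = 0.1510
z(FA) = -1.7507
c = −½·[z(H) + z(FA)] = −0.5 × (0.1510 + (-1.7507)) = 0.79985

c = 0.80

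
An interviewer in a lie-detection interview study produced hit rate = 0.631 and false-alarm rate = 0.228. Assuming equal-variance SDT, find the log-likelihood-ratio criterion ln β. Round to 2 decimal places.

z(H) = 0.335
z(FA) = -0.745
ln β = −½·[z(H)² − z(FA)²] = −0.5 × (0.112 − 0.555) = 0.2215

ln β = 0.22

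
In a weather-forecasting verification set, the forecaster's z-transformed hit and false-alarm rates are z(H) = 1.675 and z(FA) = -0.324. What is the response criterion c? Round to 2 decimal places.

c = -0.68

c = −½·[z(H) + z(FA)] = −½·(1.675 + (-0.324)) = -0.6755
c < 0: the forecaster has a liberal response bias.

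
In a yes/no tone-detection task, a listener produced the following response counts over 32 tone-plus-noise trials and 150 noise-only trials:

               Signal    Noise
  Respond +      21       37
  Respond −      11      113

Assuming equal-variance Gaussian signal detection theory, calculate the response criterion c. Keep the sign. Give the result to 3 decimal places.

c = 0.141

H = 21/32 = 0.6562
FA = 37/150 = 0.2467
z(H) = 0.4021
z(FA) = -0.6849
c = −½·[z(H) + z(FA)] = −0.5 × (0.4021 + (-0.6849)) = 0.1414
c > 0: the listener has a conservative response bias.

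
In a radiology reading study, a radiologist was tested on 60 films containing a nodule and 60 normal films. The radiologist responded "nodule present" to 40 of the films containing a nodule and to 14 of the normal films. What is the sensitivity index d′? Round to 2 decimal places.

H = 40/60 = 0.6667
FA = 14/60 = 0.2333
z(H) = z(0.6667) = 0.4308
z(FA) = z(0.2333) = -0.7280
d' = z(H) − z(FA) = 0.4308 − (-0.7280) = 1.1588

d′ = 1.16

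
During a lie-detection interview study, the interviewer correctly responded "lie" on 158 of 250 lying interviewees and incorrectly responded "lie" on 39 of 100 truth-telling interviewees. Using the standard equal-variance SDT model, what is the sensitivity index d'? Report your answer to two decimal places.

d' = 0.62

H = 158/250 = 0.6320
FA = 39/100 = 0.3900
Φ⁻¹(H) = 0.3372
Φ⁻¹(FA) = -0.2793
d' = z(H) − z(FA) = 0.3372 − (-0.2793) = 0.6165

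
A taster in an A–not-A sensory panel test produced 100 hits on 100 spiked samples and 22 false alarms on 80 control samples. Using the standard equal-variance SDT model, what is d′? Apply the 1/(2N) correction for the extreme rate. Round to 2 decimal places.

The hit rate is 100/100 = 1, so apply the 1/(2N) correction: H → 1 − 1/(2·100) = 0.99500.
z(H) = z(0.99500) = 2.576
z(FA) = z(0.27500) = -0.598
d' = 2.576 − (-0.598) = 3.174

d′ = 3.17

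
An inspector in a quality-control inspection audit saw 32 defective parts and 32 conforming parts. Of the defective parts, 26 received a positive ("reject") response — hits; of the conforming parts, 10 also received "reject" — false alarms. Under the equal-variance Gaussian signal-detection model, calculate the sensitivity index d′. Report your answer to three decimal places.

H = 26/32 = 0.8125
FA = 10/32 = 0.3125
z(H) = 0.8871
z(FA) = -0.4888
d' = z(H) − z(FA) = 0.8871 − (-0.4888) = 1.3759

d′ = 1.376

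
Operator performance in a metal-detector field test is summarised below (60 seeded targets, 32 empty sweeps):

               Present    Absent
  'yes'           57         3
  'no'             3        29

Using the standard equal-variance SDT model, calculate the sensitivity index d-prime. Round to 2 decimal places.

d-prime = 2.96

H = 57/60 = 0.9500
FA = 3/32 = 0.0938
z(H) = 1.6449
z(FA) = -1.3177
d' = z(H) − z(FA) = 1.6449 − (-1.3177) = 2.9626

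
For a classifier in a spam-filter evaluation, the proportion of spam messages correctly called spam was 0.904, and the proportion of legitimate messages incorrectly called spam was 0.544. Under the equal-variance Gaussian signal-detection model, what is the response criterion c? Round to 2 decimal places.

z(H) = z(0.904) = 1.3047
z(FA) = z(0.544) = 0.1105
c = −½·[z(H) + z(FA)] = −0.5 × (1.3047 + 0.1105) = -0.7076
c < 0: the classifier has a liberal response bias.

c = -0.71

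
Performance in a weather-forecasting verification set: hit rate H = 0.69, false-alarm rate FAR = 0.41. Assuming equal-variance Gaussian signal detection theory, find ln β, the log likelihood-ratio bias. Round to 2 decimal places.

z(0.69) = 0.496, z(0.41) = -0.228
ln β = −½·[z(H)² − z(FA)²] = −0.5 × (0.246 − 0.052) = -0.097

ln β = -0.10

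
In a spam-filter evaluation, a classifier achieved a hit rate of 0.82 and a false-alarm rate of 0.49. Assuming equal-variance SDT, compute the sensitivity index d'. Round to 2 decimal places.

z(H) = 0.915
z(FA) = -0.025
d' = z(H) − z(FA) = 0.915 − (-0.025) = 0.940

d' = 0.94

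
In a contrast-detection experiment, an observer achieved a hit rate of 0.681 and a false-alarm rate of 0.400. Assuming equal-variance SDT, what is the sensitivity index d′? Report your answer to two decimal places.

z(H) = z(0.681) = 0.470
z(FA) = z(0.400) = -0.253
d' = z(H) − z(FA) = 0.470 − (-0.253) = 0.723

d′ = 0.72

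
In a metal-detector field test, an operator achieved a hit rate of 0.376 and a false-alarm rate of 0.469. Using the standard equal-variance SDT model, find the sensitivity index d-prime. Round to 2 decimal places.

d-prime = -0.24

z(H) = z(0.376) = -0.3160
z(FA) = z(0.469) = -0.0778
d' = z(H) − z(FA) = -0.3160 − (-0.0778) = -0.2382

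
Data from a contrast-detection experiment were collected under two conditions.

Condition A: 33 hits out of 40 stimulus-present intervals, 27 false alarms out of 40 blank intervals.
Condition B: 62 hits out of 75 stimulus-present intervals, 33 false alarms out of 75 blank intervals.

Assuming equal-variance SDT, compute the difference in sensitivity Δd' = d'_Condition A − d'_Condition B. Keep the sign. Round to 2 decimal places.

Condition A: z(0.8250) = 0.935, z(0.6750) = 0.454, d' = 0.481
Condition B: z(0.8267) = 0.941, z(0.4400) = -0.151, d' = 1.092
Δd' = d'_Condition A − d'_Condition B = 0.481 − 1.092 = -0.611
Condition B has the higher sensitivity.

Δd' = -0.61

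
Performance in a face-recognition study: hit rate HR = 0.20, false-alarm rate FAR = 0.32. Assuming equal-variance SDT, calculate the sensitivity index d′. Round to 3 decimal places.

Φ⁻¹(H) = -0.8416
Φ⁻¹(FA) = -0.4677
d' = z(H) − z(FA) = -0.8416 − (-0.4677) = -0.3739

d′ = -0.374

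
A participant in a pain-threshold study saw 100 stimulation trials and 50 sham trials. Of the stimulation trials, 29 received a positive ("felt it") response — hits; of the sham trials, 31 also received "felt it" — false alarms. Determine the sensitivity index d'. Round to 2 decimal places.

H = 29/100 = 0.2900
FA = 31/50 = 0.6200
z(H) = z(0.2900) = -0.553
z(FA) = z(0.6200) = 0.305
d' = z(H) − z(FA) = -0.553 − 0.305 = -0.858

d' = -0.86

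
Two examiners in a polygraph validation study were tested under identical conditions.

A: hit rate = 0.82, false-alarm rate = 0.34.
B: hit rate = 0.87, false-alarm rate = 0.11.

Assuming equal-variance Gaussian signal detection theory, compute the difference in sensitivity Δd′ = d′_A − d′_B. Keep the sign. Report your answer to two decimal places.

A: z(0.82) = 0.915, z(0.34) = -0.412, d' = 1.327
B: z(0.87) = 1.126, z(0.11) = -1.227, d' = 2.353
Δd' = d'_A − d'_B = 1.327 − 2.353 = -1.026
B has the higher sensitivity.

Δd′ = -1.03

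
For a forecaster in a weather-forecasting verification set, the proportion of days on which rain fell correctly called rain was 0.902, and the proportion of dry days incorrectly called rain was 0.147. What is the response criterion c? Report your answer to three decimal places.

c = -0.122

Φ⁻¹(H) = Φ⁻¹(0.902) = 1.2930
Φ⁻¹(FA) = Φ⁻¹(0.147) = -1.0494
c = −½·[z(H) + z(FA)] = −0.5 × (1.2930 + (-1.0494)) = -0.1218
c < 0: the forecaster has a liberal response bias.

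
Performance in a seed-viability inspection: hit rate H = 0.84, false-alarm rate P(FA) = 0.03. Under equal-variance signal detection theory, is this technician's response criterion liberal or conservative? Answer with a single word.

conservative

z(H) = 0.994, z(FA) = -1.881
c = −½·(z(H) + z(FA)) = 0.4435
c > 0 → conservative criterion (biased toward responding “no”).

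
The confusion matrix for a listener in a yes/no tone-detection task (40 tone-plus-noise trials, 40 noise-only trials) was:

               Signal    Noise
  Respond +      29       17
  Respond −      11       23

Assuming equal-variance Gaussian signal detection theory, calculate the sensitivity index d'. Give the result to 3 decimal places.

H = 29/40 = 0.7250
FA = 17/40 = 0.4250
z(H) = z(0.7250) = 0.5978
z(FA) = z(0.4250) = -0.1891
d' = z(H) − z(FA) = 0.5978 − (-0.1891) = 0.7869

d' = 0.787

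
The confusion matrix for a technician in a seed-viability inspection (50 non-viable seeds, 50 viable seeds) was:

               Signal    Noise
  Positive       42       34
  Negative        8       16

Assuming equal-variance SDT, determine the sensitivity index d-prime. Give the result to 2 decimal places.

d-prime = 0.53

H = 42/50 = 0.8400
FA = 34/50 = 0.6800
z(H) = z(0.8400) = 0.9945
z(FA) = z(0.6800) = 0.4677
d' = z(H) − z(FA) = 0.9945 − 0.4677 = 0.5268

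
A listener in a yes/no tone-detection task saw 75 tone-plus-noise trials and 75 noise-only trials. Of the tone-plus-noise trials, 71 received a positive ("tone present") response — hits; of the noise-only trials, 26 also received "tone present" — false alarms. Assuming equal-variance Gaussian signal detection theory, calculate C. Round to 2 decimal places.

H = 71/75 = 0.9467
FA = 26/75 = 0.3467
z(H) = 1.6137
z(FA) = -0.3942
c = −½·[z(H) + z(FA)] = −0.5 × (1.6137 + (-0.3942)) = -0.60975
c < 0: the listener has a liberal response bias.

C = -0.61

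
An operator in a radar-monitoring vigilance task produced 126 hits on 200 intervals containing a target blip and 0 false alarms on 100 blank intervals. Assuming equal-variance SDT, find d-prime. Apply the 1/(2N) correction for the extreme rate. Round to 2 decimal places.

d-prime = 2.91

The false-alarm rate is 0/100 = 0, so apply the 1/(2N) correction: FA → 1/(2·100) = 0.00500.
z(H) = z(0.63000) = 0.332
z(FA) = z(0.00500) = -2.576
d' = 0.332 − (-2.576) = 2.908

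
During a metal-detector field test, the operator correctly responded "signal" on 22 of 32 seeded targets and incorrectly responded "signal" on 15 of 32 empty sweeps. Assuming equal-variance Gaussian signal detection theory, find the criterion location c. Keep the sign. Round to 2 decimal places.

c = -0.21

H = 22/32 = 0.6875
FA = 15/32 = 0.4688
z(H) = z(0.6875) = 0.489
z(FA) = z(0.4688) = -0.078
c = −½·[z(H) + z(FA)] = −0.5 × (0.489 + (-0.078)) = -0.2055
c < 0: the operator has a liberal response bias.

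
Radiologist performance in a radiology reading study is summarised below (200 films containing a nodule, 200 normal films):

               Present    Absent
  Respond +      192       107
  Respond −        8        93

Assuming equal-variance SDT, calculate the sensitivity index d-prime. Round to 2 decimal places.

d-prime = 1.66

H = 192/200 = 0.9600
FA = 107/200 = 0.5350
z(H) = z(0.9600) = 1.751
z(FA) = z(0.5350) = 0.088
d' = z(H) − z(FA) = 1.751 − 0.088 = 1.663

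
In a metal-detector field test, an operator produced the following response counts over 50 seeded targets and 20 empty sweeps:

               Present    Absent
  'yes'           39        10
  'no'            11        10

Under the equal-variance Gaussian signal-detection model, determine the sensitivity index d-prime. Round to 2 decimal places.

d-prime = 0.77

H = 39/50 = 0.7800
FA = 10/20 = 0.5000
Φ⁻¹(H) = Φ⁻¹(0.7800) = 0.772
Φ⁻¹(FA) = Φ⁻¹(0.5000) = 0.000
d' = z(H) − z(FA) = 0.772 − 0.000 = 0.772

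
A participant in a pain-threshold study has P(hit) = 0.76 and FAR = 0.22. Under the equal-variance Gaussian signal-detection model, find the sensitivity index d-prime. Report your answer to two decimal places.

d-prime = 1.48

Φ⁻¹(0.76) = 0.7063, Φ⁻¹(0.22) = -0.7722
d' = z(H) − z(FA) = 0.7063 − (-0.7722) = 1.4785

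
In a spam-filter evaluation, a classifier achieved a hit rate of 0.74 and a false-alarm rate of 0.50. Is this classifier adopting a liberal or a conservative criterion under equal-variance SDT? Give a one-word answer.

liberal

z(H) = 0.643, z(FA) = 0.000
c = −½·(z(H) + z(FA)) = -0.3215
c < 0 → liberal criterion (biased toward responding “yes”).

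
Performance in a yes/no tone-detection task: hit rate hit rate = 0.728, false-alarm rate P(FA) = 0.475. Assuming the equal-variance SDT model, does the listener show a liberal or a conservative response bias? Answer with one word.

liberal

z(H) = 0.607, z(FA) = -0.063
c = −½·(z(H) + z(FA)) = -0.272
c < 0 → liberal criterion (biased toward responding “yes”).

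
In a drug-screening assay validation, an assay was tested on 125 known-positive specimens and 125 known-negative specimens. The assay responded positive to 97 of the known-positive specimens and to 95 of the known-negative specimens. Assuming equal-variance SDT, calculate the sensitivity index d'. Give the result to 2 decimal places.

d' = 0.05

H = 97/125 = 0.7760
FA = 95/125 = 0.7600
z(H) = 0.759
z(FA) = 0.706
d' = z(H) − z(FA) = 0.759 − 0.706 = 0.053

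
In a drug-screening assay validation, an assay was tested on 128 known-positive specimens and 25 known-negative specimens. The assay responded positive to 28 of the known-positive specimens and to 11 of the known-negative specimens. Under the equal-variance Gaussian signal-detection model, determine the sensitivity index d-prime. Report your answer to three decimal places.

d-prime = -0.625

H = 28/128 = 0.2188
FA = 11/25 = 0.4400
z(H) = z(0.2188) = -0.7763
z(FA) = z(0.4400) = -0.1510
d' = z(H) − z(FA) = -0.7763 − (-0.1510) = -0.6253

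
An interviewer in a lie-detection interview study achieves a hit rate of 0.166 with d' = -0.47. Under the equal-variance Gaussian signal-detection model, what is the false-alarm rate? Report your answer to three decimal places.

false-alarm rate = 0.309

z(hit rate) = z(0.166) = -0.9701
z(FA) = z(H) − d' = -0.9701 − (-0.47) = -0.5001
false-alarm rate = Φ(-0.5001) = 0.3085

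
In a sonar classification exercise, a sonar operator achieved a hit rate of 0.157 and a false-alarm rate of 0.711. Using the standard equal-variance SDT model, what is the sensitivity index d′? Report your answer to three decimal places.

d′ = -1.563

z(H) = -1.0069
z(FA) = 0.5563
d' = z(H) − z(FA) = -1.0069 − 0.5563 = -1.5632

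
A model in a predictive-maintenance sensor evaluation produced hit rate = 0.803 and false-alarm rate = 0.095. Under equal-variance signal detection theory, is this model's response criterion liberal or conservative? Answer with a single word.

z(H) = 0.852, z(FA) = -1.311
c = −½·(z(H) + z(FA)) = 0.2295
c > 0 → conservative criterion (biased toward responding “no”).

conservative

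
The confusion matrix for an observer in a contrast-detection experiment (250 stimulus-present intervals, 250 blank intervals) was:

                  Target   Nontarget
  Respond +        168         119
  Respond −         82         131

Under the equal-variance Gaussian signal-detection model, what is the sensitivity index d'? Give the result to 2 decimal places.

H = 168/250 = 0.6720
FA = 119/250 = 0.4760
Φ⁻¹(0.6720) = 0.445, Φ⁻¹(0.4760) = -0.060
d' = z(H) − z(FA) = 0.445 − (-0.060) = 0.505

d' = 0.51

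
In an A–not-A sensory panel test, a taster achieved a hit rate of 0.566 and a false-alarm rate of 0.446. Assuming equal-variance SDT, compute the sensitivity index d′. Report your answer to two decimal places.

Φ⁻¹(H) = 0.166
Φ⁻¹(FA) = -0.136
d' = z(H) − z(FA) = 0.166 − (-0.136) = 0.302

d′ = 0.30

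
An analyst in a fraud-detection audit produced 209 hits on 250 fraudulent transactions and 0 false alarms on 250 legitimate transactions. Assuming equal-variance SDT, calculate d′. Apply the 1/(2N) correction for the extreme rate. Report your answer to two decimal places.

d′ = 3.86

The false-alarm rate is 0/250 = 0, so apply the 1/(2N) correction: FA → 1/(2·250) = 0.00200.
z(H) = z(0.83600) = 0.978
z(FA) = z(0.00200) = -2.878
d' = 0.978 − (-2.878) = 3.856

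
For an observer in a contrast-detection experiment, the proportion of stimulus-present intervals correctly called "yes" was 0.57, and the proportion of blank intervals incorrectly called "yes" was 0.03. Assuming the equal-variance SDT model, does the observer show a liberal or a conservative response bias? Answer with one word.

conservative

z(H) = 0.176, z(FA) = -1.881
c = −½·(z(H) + z(FA)) = 0.8525
c > 0 → conservative criterion (biased toward responding “no”).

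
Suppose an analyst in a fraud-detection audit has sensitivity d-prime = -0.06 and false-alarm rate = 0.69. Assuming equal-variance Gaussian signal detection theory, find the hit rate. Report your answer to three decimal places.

z(false-alarm rate) = z(0.69) = 0.4959
z(H) = z(FA) + d' = 0.4959 + (-0.06) = 0.4359
hit rate = Φ(0.4359) = 0.6685

hit rate = 0.669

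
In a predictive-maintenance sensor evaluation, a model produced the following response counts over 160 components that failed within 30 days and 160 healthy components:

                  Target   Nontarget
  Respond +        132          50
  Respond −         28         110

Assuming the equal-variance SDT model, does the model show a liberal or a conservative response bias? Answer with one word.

liberal

z(H) = 0.935, z(FA) = -0.489
c = −½·(z(H) + z(FA)) = -0.223
c < 0 → liberal criterion (biased toward responding “yes”).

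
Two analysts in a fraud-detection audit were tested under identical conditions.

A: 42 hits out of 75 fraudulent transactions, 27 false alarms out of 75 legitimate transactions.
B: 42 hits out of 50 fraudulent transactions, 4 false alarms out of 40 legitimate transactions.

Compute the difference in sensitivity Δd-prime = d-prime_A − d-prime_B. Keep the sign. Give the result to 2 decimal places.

Δd-prime = -1.77

A: z(0.5600) = 0.151, z(0.3600) = -0.358, d' = 0.509
B: z(0.8400) = 0.994, z(0.1000) = -1.282, d' = 2.276
Δd' = d'_A − d'_B = 0.509 − 2.276 = -1.767
B has the higher sensitivity.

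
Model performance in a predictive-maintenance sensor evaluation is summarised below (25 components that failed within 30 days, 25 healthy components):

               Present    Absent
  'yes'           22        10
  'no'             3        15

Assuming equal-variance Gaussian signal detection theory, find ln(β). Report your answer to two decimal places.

H = 22/25 = 0.8800
FA = 10/25 = 0.4000
z(H) = z(0.8800) = 1.175
z(FA) = z(0.4000) = -0.253
ln β = −½·[z(H)² − z(FA)²] = −0.5 × (1.381 − 0.064) = -0.6585

ln β = -0.66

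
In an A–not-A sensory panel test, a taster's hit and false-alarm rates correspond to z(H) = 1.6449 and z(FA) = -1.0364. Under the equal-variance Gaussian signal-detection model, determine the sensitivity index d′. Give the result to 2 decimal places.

d' = z(H) − z(FA) = 1.6449 − (-1.0364) = 2.6813

d′ = 2.68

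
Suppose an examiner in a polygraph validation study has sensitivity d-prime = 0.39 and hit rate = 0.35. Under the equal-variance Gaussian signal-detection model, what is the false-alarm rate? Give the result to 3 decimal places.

z(hit rate) = z(0.35) = -0.3853
z(FA) = z(H) − d' = -0.3853 − 0.39 = -0.7753
false-alarm rate = Φ(-0.7753) = 0.2191

false-alarm rate = 0.219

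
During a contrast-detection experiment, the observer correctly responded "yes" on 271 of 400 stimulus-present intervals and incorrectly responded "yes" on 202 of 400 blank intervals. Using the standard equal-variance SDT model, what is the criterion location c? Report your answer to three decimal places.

H = 271/400 = 0.6775
FA = 202/400 = 0.5050
Φ⁻¹(0.6775) = 0.4607, Φ⁻¹(0.5050) = 0.0125
c = −½·[z(H) + z(FA)] = −0.5 × (0.4607 + 0.0125) = -0.2366
c < 0: the observer has a liberal response bias.

c = -0.237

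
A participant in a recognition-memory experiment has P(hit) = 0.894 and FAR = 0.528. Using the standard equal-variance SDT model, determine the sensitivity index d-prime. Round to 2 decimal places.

Φ⁻¹(H) = Φ⁻¹(0.894) = 1.248
Φ⁻¹(FA) = Φ⁻¹(0.528) = 0.070
d' = z(H) − z(FA) = 1.248 − 0.070 = 1.178

d-prime = 1.18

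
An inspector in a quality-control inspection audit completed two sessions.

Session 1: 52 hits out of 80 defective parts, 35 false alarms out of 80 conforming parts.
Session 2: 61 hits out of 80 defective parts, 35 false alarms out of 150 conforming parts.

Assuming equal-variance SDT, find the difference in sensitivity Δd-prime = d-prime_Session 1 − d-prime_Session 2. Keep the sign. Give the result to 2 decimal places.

Session 1: z(0.6500) = 0.385, z(0.4375) = -0.157, d' = 0.542
Session 2: z(0.7625) = 0.714, z(0.2333) = -0.728, d' = 1.442
Δd' = d'_Session 1 − d'_Session 2 = 0.542 − 1.442 = -0.900
Session 2 has the higher sensitivity.

Δd-prime = -0.90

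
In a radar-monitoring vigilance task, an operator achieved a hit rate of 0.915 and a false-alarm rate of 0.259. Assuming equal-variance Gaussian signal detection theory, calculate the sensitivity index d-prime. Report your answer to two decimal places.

z(H) = z(0.915) = 1.3722
z(FA) = z(0.259) = -0.6464
d' = z(H) − z(FA) = 1.3722 − (-0.6464) = 2.0186

d-prime = 2.02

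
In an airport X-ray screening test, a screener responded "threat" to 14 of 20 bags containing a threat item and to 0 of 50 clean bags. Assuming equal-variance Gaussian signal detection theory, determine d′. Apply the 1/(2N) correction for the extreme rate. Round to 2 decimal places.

d′ = 2.85

The false-alarm rate is 0/50 = 0, so apply the 1/(2N) correction: FA → 1/(2·50) = 0.01000.
z(H) = z(0.70000) = 0.524
z(FA) = z(0.01000) = -2.326
d' = 0.524 − (-2.326) = 2.850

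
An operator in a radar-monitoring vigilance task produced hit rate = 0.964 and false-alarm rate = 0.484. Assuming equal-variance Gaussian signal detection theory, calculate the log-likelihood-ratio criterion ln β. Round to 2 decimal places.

z(0.964) = 1.799, z(0.484) = -0.040
ln β = −½·[z(H)² − z(FA)²] = −0.5 × (3.236 − 0.002) = -1.617

ln β = -1.62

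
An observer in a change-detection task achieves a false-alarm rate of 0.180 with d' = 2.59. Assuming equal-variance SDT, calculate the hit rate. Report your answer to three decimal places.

z(false-alarm rate) = z(0.180) = -0.9154
z(H) = z(FA) + d' = -0.9154 + 2.59 = 1.6746
hit rate = Φ(1.6746) = 0.9530

hit rate = 0.953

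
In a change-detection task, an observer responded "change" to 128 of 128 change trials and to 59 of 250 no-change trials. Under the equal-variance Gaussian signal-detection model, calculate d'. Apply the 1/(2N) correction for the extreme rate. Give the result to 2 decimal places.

The hit rate is 128/128 = 1, so apply the 1/(2N) correction: H → 1 − 1/(2·128) = 0.99609.
z(H) = z(0.99609) = 2.660
z(FA) = z(0.23600) = -0.719
d' = 2.660 − (-0.719) = 3.379

d' = 3.38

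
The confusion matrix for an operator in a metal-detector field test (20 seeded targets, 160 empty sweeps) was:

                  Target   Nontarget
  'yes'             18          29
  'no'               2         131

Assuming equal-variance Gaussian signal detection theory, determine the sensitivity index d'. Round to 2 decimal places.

H = 18/20 = 0.9000
FA = 29/160 = 0.1812
z(H) = z(0.9000) = 1.2816
z(FA) = z(0.1812) = -0.9108
d' = z(H) − z(FA) = 1.2816 − (-0.9108) = 2.1924

d' = 2.19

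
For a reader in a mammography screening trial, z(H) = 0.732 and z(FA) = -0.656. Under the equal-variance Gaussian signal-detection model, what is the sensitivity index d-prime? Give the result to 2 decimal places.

d' = z(H) − z(FA) = 0.732 − (-0.656) = 1.388

d-prime = 1.39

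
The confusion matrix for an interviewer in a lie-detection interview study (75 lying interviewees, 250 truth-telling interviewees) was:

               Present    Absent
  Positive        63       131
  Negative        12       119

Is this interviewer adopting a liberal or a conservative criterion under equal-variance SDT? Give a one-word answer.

liberal

z(H) = 0.994, z(FA) = 0.060
c = −½·(z(H) + z(FA)) = -0.527
c < 0 → liberal criterion (biased toward responding “yes”).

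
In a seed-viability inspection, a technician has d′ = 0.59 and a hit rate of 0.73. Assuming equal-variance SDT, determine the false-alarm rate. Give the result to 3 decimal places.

false-alarm rate = 0.509

z(hit rate) = z(0.73) = 0.6128
z(FA) = z(H) − d' = 0.6128 − 0.59 = 0.0228
false-alarm rate = Φ(0.0228) = 0.5091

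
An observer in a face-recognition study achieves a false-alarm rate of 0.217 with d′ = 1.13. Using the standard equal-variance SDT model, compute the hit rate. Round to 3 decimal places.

hit rate = 0.636

z(false-alarm rate) = z(0.217) = -0.7824
z(H) = z(FA) + d' = -0.7824 + 1.13 = 0.3476
hit rate = Φ(0.3476) = 0.6359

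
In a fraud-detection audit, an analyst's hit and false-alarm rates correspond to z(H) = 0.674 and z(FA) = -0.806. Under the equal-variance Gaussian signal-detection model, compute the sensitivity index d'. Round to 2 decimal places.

d' = z(H) − z(FA) = 0.674 − (-0.806) = 1.480

d' = 1.48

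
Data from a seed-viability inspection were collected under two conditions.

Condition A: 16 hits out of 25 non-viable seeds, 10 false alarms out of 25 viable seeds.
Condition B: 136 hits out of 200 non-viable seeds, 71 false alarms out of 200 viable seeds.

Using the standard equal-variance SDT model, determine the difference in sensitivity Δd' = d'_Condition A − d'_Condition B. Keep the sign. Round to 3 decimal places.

Δd' = -0.228

Condition A: z(0.6400) = 0.3585, z(0.4000) = -0.2533, d' = 0.6118
Condition B: z(0.6800) = 0.4677, z(0.3550) = -0.3719, d' = 0.8396
Δd' = d'_Condition A − d'_Condition B = 0.6118 − 0.8396 = -0.2278
Condition B has the higher sensitivity.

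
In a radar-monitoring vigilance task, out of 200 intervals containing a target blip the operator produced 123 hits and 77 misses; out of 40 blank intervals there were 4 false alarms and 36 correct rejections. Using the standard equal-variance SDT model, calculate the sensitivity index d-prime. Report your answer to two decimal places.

H = 123/200 = 0.6150
FA = 4/40 = 0.1000
z(H) = 0.292
z(FA) = -1.282
d' = z(H) − z(FA) = 0.292 − (-1.282) = 1.574

d-prime = 1.57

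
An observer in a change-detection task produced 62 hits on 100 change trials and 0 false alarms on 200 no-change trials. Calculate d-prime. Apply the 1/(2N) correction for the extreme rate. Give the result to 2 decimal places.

d-prime = 3.11

The false-alarm rate is 0/200 = 0, so apply the 1/(2N) correction: FA → 1/(2·200) = 0.00250.
z(H) = z(0.62000) = 0.305
z(FA) = z(0.00250) = -2.807
d' = 0.305 − (-2.807) = 3.112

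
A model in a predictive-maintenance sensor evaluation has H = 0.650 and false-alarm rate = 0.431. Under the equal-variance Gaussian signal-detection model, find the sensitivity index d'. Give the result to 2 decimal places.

z(H) = z(0.650) = 0.3853
z(FA) = z(0.431) = -0.1738
d' = z(H) − z(FA) = 0.3853 − (-0.1738) = 0.5591

d' = 0.56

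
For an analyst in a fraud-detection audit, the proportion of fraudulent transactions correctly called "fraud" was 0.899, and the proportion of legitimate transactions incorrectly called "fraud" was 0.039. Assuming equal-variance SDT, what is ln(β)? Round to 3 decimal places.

z(H) = z(0.899) = 1.2759
z(FA) = z(0.039) = -1.7624
ln β = −½·[z(H)² − z(FA)²] = −0.5 × (1.6279 − 3.1061) = 0.7391

ln β = 0.739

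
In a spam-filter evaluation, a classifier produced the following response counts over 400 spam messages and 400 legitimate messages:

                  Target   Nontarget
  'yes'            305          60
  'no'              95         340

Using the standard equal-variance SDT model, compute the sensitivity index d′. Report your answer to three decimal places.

d′ = 1.751

H = 305/400 = 0.7625
FA = 60/400 = 0.1500
z(H) = 0.7144
z(FA) = -1.0364
d' = z(H) − z(FA) = 0.7144 − (-1.0364) = 1.7508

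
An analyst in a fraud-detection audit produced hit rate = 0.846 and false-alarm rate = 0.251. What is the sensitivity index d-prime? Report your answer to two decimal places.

z(0.846) = 1.019, z(0.251) = -0.671
d' = z(H) − z(FA) = 1.019 − (-0.671) = 1.690

d-prime = 1.69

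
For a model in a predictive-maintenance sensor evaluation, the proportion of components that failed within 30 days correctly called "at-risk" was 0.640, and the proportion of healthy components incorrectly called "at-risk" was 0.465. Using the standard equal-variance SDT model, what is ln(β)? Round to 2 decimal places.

ln β = -0.06

z(H) = z(0.640) = 0.358
z(FA) = z(0.465) = -0.088
ln β = −½·[z(H)² − z(FA)²] = −0.5 × (0.128 − 0.008) = -0.060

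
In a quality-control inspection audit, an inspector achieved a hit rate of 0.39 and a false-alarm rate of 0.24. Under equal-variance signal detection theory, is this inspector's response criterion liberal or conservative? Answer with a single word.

conservative

z(H) = -0.279, z(FA) = -0.706
c = −½·(z(H) + z(FA)) = 0.4925
c > 0 → conservative criterion (biased toward responding “no”).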